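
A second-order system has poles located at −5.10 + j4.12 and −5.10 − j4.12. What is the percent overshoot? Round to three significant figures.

%OS ≈ 2.05%

|pole| = ω_n = √(5.10² + 4.12²) = 6.56 rad/s; ζ = cos θ = σ/ω_n = 0.778.
%OS = 100 e^{−πζ/√(1−ζ²)} with ζ = 0.778 gives 2.05%.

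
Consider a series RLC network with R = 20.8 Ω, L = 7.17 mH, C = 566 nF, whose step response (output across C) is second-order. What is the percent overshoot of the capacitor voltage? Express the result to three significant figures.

%OS ≈ 74.7%

For a series RLC circuit (capacitor voltage as output), ω_n = 1/√(LC) = 1/√(7.17 mH · 566 nF) = 15700 rad/s.
ζ = (R/2)·√(C/L) = (20.8/2)·√(566 nF/7.17 mH) = 0.0924.
Overshoot: exp(−π·0.0924/√(1−0.0924²)) = 0.747, i.e. 74.7%.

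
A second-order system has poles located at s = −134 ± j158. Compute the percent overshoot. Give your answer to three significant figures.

%OS ≈ 6.96%

With σ = 134, ω_d = 158: ω_n = √(σ²+ω_d²) = 207 rad/s, ζ = σ/ω_n = 0.647.
Overshoot: exp(−π·0.647/√(1−0.647²)) = 0.0696, i.e. 6.96%.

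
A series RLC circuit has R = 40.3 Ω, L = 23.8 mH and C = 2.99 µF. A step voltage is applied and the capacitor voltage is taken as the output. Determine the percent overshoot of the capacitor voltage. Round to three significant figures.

For a series RLC circuit (capacitor voltage as output), ω_n = 1/√(LC) = 1/√(23.8 mH · 2.99 µF) = 3750 rad/s.
ζ = (R/2)·√(C/L) = (40.3/2)·√(2.99 µF/23.8 mH) = 0.226.
Overshoot: exp(−π·0.226/√(1−0.226²)) = 0.483, i.e. 48.3%.

%OS ≈ 48.3%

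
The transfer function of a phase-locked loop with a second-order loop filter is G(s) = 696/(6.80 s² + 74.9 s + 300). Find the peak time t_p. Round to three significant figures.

t_p ≈ 0.846 s

Dividing through by 6.80: denominator becomes s² + 11.01 s + 44.12.
So ω_n = √44.12 = 6.64 rad/s and ζ = 11.01/(2·6.64) = 0.829.
ω_d = ω_n√(1−ζ²) = 3.71 rad/s. t_p = π/ω_d = 0.846 s.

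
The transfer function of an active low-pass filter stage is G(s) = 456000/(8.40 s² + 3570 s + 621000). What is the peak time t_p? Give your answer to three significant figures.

t_p ≈ 0.0185 s

Dividing through by 8.40: denominator becomes s² + 425.0 s + 73930.
So ω_n = √73930 = 272 rad/s and ζ = 425.0/(2·272) = 0.782.
The damped frequency ω_d = ω_n√(1−ζ²) = 170 rad/s. t_p = π/ω_d = 0.0185 s.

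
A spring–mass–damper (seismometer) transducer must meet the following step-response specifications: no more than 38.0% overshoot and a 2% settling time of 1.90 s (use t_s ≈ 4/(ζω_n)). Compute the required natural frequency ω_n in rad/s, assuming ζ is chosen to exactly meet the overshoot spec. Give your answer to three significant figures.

ζ = −ln(OS)/√(π² + (ln OS)²). With OS = 0.380, ln OS = −0.9676 and ζ = 0.9676/3.287 = 0.294.
From t_s ≈ 4/(ζω_n): ω_n = 4/(ζ·t_s) = 4/(0.294·1.90) = 7.15 rad/s.

ω_n ≈ 7.15 rad/s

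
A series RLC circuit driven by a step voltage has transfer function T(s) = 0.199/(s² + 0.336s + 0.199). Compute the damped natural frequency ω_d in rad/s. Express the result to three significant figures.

ω_d ≈ 0.413 rad/s

Matching coefficients with s² + 2ζω_n s + ω_n² gives ω_n² = 0.199 ⇒ ω_n = 0.446 rad/s, and ζ = 0.336/(2ω_n) = 0.377.
ω_d = ω_n√(1−ζ²) = 0.413 rad/s.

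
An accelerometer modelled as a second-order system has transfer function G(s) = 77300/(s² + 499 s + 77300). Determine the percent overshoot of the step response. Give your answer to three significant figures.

%OS ≈ 0.168%

Matching coefficients with s² + 2ζω_n s + ω_n² gives ω_n² = 77300 ⇒ ω_n = 278 rad/s, and ζ = 499/(2ω_n) = 0.897.
%OS = 100·exp(−πζ/√(1−ζ²)) = 0.168%.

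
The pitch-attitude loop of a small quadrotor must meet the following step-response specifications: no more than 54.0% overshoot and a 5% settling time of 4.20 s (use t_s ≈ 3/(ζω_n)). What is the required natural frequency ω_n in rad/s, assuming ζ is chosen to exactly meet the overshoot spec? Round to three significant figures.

ω_n ≈ 3.71 rad/s

ζ = −ln(OS)/√(π² + (ln OS)²). With OS = 0.540, ln OS = −0.6162 and ζ = 0.6162/3.201 = 0.192.
Then ω_n = 3/(ζ t_s) = 3/(0.192 × 4.20) = 3.71 rad/s.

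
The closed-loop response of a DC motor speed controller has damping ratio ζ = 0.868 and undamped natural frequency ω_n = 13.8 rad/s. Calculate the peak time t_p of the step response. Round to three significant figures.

The damped frequency is ω_d = ω_n√(1−ζ²) = 13.8·√(1−0.753) = 6.85 rad/s.
Peak time t_p = π/ω_d = π/6.85 = 0.458 s.

t_p ≈ 0.458 s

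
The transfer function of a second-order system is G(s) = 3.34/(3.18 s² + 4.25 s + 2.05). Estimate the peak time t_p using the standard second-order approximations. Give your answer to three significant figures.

t_p ≈ 7.06 s

Dividing through by 3.18: denominator becomes s² + 1.336 s + 0.6447.
So ω_n = √0.6447 = 0.803 rad/s and ζ = 1.336/(2·0.803) = 0.832.
ω_d = ω_n√(1−ζ²) = 0.445 rad/s. t_p = π/ω_d = 7.06 s.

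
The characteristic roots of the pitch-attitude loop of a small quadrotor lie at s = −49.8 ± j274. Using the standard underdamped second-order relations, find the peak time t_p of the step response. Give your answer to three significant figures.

t_p ≈ 0.0115 s

t_p = π/ω_d with ω_d = 274 (the imaginary part), so t_p = 0.0115 s.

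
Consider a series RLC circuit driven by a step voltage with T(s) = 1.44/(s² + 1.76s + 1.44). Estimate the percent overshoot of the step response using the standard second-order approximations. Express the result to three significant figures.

Comparing the denominator to s² + 2ζω_n s + ω_n²: ω_n = √1.44 = 1.20 rad/s, and 2ζω_n = 1.76 so ζ = 1.76/(2·1.20) = 0.733.
%OS = 100 e^{−πζ/√(1−ζ²)} with ζ = 0.733 gives 3.38%.

%OS ≈ 3.38%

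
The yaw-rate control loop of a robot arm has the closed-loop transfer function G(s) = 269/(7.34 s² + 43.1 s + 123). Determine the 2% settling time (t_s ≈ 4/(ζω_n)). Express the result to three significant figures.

Dividing through by 7.34: denominator becomes s² + 5.872 s + 16.76.
So ω_n = √16.76 = 4.09 rad/s and ζ = 5.872/(2·4.09) = 0.717.
t_s ≈ 4/(ζω_n) = 1.36 s.

t_s ≈ 1.36 s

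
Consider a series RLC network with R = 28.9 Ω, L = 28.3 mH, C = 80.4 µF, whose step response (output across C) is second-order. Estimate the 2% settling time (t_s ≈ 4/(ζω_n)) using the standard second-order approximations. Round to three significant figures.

t_s ≈ 0.00783 s

For a series RLC circuit (capacitor voltage as output), ω_n = 1/√(LC) = 1/√(28.3 mH · 80.4 µF) = 663 rad/s.
ζ = (R/2)·√(C/L) = (28.9/2)·√(80.4 µF/28.3 mH) = 0.770.
t_s ≈ 4/(ζω_n) = 0.00783 s.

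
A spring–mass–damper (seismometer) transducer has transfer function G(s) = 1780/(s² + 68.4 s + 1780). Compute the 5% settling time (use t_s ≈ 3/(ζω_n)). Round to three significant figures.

ω_n = √1780 = 42.2 rad/s; ζ = 68.4/(2·42.2) = 0.811.
t_s ≈ 3/(ζω_n) = 3/(0.811·42.2) = 0.0877 s.

t_s ≈ 0.0877 s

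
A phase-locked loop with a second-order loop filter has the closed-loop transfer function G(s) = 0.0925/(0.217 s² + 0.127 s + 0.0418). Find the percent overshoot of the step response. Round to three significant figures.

%OS ≈ 6.02%

Dividing through by 0.217: denominator becomes s² + 0.5853 s + 0.1926.
So ω_n = √0.1926 = 0.439 rad/s and ζ = 0.5853/(2·0.439) = 0.667.
%OS = 100 e^{−πζ/√(1−ζ²)} with ζ = 0.667 gives 6.02%.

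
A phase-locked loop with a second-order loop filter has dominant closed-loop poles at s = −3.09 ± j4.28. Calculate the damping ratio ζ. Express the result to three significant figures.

ζ ≈ 0.585

With σ = 3.09, ω_d = 4.28: ω_n = √(σ²+ω_d²) = 5.28 rad/s, ζ = σ/ω_n = 0.585.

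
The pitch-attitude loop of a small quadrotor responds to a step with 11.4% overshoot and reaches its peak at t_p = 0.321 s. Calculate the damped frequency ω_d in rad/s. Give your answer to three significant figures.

ω_d ≈ 9.79 rad/s

t_p = π/ω_d, so ω_d = π/0.321 = 9.79 rad/s.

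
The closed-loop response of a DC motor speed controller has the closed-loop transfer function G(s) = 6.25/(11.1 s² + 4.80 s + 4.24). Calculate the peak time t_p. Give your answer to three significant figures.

Dividing through by 11.1: denominator becomes s² + 0.4324 s + 0.3820.
So ω_n = √0.3820 = 0.618 rad/s and ζ = 0.4324/(2·0.618) = 0.350.
The damped frequency ω_d = ω_n√(1−ζ²) = 0.579 rad/s. t_p = π/ω_d = 5.43 s.

t_p ≈ 5.43 s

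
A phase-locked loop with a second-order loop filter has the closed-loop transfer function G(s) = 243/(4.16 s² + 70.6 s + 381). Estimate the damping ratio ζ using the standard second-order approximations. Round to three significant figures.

ζ ≈ 0.887

Dividing through by 4.16: denominator becomes s² + 16.97 s + 91.59.
So ω_n = √91.59 = 9.57 rad/s and ζ = 16.97/(2·9.57) = 0.887.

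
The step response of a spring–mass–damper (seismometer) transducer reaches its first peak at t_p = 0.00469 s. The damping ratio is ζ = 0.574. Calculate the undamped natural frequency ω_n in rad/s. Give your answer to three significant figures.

Peak time t_p = π/ω_d, so ω_d = π/t_p = π/0.00469 = 670 rad/s.
ω_n = ω_d/√(1−ζ²) = 670/√0.671 = 818 rad/s.

ω_n ≈ 818 rad/s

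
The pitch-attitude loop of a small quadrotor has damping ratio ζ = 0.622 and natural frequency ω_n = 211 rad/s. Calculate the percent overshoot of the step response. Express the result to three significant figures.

For an underdamped second-order system, %OS = 100·exp(−πζ/√(1−ζ²)).
πζ/√(1−ζ²) = π·0.622/√(1−0.387) = 2.496, so %OS = 100·e^(−2.496) = 8.24%.

%OS ≈ 8.24%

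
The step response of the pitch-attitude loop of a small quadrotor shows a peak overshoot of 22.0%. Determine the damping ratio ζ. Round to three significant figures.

ζ ≈ 0.434

From %OS = 100·exp(−πζ/√(1−ζ²)), invert to get ζ = −ln(OS)/√(π² + ln²(OS)) with OS = 0.220.
−ln 0.220 = 1.514, so ζ = 1.514/√(π² + 2.293) = 0.434.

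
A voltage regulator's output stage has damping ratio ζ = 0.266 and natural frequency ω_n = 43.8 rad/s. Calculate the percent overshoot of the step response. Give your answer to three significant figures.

%OS ≈ 42.0%

For an underdamped second-order system, %OS = 100·exp(−πζ/√(1−ζ²)).
πζ/√(1−ζ²) = π·0.266/√(1−0.0708) = 0.8669, so %OS = 100·e^(−0.8669) = 42.0%.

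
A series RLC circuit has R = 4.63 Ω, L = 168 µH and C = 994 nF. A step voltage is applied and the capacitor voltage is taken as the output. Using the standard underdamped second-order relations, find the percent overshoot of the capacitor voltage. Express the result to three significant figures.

%OS ≈ 56.6%

For a series RLC circuit (capacitor voltage as output), ω_n = 1/√(LC) = 1/√(168 µH · 994 nF) = 77400 rad/s.
ζ = (R/2)·√(C/L) = (4.63/2)·√(994 nF/168 µH) = 0.178.
%OS = 100 e^{−πζ/√(1−ζ²)} with ζ = 0.178 gives 56.6%.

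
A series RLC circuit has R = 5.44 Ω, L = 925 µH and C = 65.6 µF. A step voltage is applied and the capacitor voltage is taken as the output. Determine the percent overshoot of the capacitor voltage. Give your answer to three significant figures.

For a series RLC circuit (capacitor voltage as output), ω_n = 1/√(LC) = 1/√(925 µH · 65.6 µF) = 4060 rad/s.
ζ = (R/2)·√(C/L) = (5.44/2)·√(65.6 µF/925 µH) = 0.724.
%OS = 100 e^{−πζ/√(1−ζ²)} with ζ = 0.724 gives 3.69%.

%OS ≈ 3.69%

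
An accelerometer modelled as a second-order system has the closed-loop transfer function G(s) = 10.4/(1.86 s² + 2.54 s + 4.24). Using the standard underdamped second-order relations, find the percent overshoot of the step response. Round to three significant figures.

%OS ≈ 20.3%

Dividing through by 1.86: denominator becomes s² + 1.366 s + 2.280.
So ω_n = √2.280 = 1.51 rad/s and ζ = 1.366/(2·1.51) = 0.452.
%OS = 100·exp(−πζ/√(1−ζ²)) = 20.3%.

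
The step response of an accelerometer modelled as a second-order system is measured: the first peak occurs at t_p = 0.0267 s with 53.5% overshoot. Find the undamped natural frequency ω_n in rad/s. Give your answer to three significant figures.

ω_n ≈ 120 rad/s

ζ from %OS: ζ = |ln 0.535|/√(π²+ln²0.535) = 0.195.
From t_p = π/ω_d, ω_d = π/0.0267 = 118 rad/s, so ω_n = ω_d/√(1−ζ²) = 120 rad/s.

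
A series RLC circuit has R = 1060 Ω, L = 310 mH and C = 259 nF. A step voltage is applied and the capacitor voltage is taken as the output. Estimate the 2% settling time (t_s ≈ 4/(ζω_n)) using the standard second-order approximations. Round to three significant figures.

For a series RLC circuit (capacitor voltage as output), ω_n = 1/√(LC) = 1/√(310 mH · 259 nF) = 3530 rad/s.
ζ = (R/2)·√(C/L) = (1060/2)·√(259 nF/310 mH) = 0.484.
t_s ≈ 4/(ζω_n) = 0.00234 s.

t_s ≈ 0.00234 s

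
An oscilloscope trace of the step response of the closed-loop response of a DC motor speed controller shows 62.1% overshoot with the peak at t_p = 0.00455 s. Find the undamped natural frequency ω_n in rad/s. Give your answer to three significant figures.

From the overshoot, ζ = −ln(OS)/√(π²+ln²(OS)) = 0.150.
From t_p = π/ω_d, ω_d = π/0.00455 = 690 rad/s, so ω_n = ω_d/√(1−ζ²) = 698 rad/s.

ω_n ≈ 698 rad/s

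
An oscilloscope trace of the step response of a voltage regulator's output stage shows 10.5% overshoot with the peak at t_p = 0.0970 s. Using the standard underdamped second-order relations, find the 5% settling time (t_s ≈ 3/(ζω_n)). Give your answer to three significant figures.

The overshoot fixes ζ = −ln(OS)/√(π²+ln²(OS)) = 0.583.
From t_p = π/ω_d, ω_d = π/0.0970 = 32.4 rad/s, so ω_n = ω_d/√(1−ζ²) = 39.9 rad/s.
t_s ≈ 3/(ζω_n) = 3/(0.583·39.9) = 0.129 s.

t_s ≈ 0.129 s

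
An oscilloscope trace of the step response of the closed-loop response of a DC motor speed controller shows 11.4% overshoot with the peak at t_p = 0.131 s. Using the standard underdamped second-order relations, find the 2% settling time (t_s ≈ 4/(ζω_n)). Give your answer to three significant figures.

The overshoot fixes ζ = −ln(OS)/√(π²+ln²(OS)) = 0.569.
From t_p = π/ω_d, ω_d = π/0.131 = 24.0 rad/s, so ω_n = ω_d/√(1−ζ²) = 29.2 rad/s.
t_s ≈ 4/(ζω_n) = 4/(0.569·29.2) = 0.241 s.

t_s ≈ 0.241 s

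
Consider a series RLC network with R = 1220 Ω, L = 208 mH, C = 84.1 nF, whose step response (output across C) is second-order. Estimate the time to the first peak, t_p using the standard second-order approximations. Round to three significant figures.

For a series RLC circuit (capacitor voltage as output), ω_n = 1/√(LC) = 1/√(208 mH · 84.1 nF) = 7560 rad/s.
ζ = (R/2)·√(C/L) = (1220/2)·√(84.1 nF/208 mH) = 0.388.
ω_d = 7560·√(1 − 0.388²) = 6970 rad/s. t_p = π/ω_d = 0.000451 s.

t_p ≈ 0.000451 s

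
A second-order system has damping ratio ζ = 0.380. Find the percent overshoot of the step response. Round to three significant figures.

%OS ≈ 27.5%

For an underdamped second-order system, %OS = 100·exp(−πζ/√(1−ζ²)).
πζ/√(1−ζ²) = π·0.380/√(1−0.144) = 1.291, so %OS = 100·e^(−1.291) = 27.5%.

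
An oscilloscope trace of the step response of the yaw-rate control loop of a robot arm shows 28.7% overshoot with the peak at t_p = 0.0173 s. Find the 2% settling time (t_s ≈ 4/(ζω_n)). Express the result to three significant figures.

t_s ≈ 0.0554 s

ζ from %OS: ζ = |ln 0.287|/√(π²+ln²0.287) = 0.369.
t_p = π/ω_d ⇒ ω_d = 182 rad/s; then ω_n = ω_d/√(1−ζ²) = 195 rad/s.
t_s ≈ 4/(ζω_n) = 4/(0.369·195) = 0.0554 s.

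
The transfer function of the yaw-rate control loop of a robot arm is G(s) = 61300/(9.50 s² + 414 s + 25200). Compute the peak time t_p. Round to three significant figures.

t_p ≈ 0.0673 s

Dividing through by 9.50: denominator becomes s² + 43.58 s + 2653.
So ω_n = √2653 = 51.5 rad/s and ζ = 43.58/(2·51.5) = 0.423.
ω_d = ω_n√(1−ζ²) = 46.7 rad/s. t_p = π/ω_d = 0.0673 s.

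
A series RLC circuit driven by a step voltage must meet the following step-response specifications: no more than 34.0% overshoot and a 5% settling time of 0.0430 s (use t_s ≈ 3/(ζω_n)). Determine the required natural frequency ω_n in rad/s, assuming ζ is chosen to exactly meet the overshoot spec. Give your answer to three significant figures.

From %OS = 100·exp(−πζ/√(1−ζ²)), invert to get ζ = −ln(OS)/√(π² + ln²(OS)) with OS = 0.340.
−ln 0.340 = 1.079, so ζ = 1.079/√(π² + 1.164) = 0.325.
From t_s ≈ 3/(ζω_n): ω_n = 3/(ζ·t_s) = 3/(0.325·0.0430) = 215 rad/s.

ω_n ≈ 215 rad/s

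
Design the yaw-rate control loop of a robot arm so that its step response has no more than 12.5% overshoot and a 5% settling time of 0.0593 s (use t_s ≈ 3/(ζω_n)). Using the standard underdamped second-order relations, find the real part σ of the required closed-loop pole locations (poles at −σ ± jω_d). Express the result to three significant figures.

The settling-time spec alone fixes σ = ζω_n = 3/t_s = 3/0.0593 = 50.6.
(Overshoot then fixes ζ = 0.552 and hence ω_d = σ·√(1−ζ²)/ζ = 76.4 rad/s.)

σ ≈ 50.6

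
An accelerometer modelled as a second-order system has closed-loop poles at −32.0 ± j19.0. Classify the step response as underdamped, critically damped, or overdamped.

underdamped

Since the poles form a complex-conjugate pair with nonzero imaginary part, the response is underdamped.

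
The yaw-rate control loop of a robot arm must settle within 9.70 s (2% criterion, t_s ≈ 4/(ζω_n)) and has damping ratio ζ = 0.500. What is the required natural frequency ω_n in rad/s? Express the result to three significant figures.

Rearranging t_s ≈ 4/(ζω_n) gives ω_n = 4/(ζ·t_s) = 4/(0.500 × 9.70) = 0.825 rad/s.

ω_n ≈ 0.825 rad/s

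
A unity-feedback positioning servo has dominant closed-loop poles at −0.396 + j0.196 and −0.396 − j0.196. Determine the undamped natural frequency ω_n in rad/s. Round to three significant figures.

The poles are at −σ ± jω_d with σ = 0.396 and ω_d = 0.196, so ω_n = √(σ²+ω_d²) = 0.442 rad/s and ζ = σ/ω_n = 0.896.

ω_n ≈ 0.442 rad/s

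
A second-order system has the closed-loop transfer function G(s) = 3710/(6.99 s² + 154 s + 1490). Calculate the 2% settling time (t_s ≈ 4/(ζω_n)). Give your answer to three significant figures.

t_s ≈ 0.363 s

Dividing through by 6.99: denominator becomes s² + 22.03 s + 213.2.
So ω_n = √213.2 = 14.6 rad/s and ζ = 22.03/(2·14.6) = 0.754.
t_s ≈ 4/(ζω_n) = 0.363 s.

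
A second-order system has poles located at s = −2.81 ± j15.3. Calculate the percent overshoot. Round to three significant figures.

%OS ≈ 56.2%

With σ = 2.81, ω_d = 15.3: ω_n = √(σ²+ω_d²) = 15.6 rad/s, ζ = σ/ω_n = 0.181.
%OS = 100·exp(−πζ/√(1−ζ²)) = 56.2%.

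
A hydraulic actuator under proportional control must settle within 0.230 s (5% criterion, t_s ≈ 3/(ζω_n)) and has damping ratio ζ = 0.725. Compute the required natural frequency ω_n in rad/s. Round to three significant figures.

Rearranging t_s ≈ 3/(ζω_n) gives ω_n = 3/(ζ·t_s) = 3/(0.725 × 0.230) = 18.0 rad/s.

ω_n ≈ 18.0 rad/s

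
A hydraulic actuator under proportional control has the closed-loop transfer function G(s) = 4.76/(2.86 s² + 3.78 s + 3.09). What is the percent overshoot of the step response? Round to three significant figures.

%OS ≈ 7.52%

Dividing through by 2.86: denominator becomes s² + 1.322 s + 1.080.
So ω_n = √1.080 = 1.04 rad/s and ζ = 1.322/(2·1.04) = 0.636.
%OS = 100 e^{−πζ/√(1−ζ²)} with ζ = 0.636 gives 7.52%.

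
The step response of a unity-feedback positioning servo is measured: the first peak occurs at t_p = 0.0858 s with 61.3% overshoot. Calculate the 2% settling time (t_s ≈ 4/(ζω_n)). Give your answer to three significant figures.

ζ from %OS: ζ = |ln 0.613|/√(π²+ln²0.613) = 0.154.
t_p = π/ω_d ⇒ ω_d = 36.6 rad/s; then ω_n = ω_d/√(1−ζ²) = 37.1 rad/s.
t_s ≈ 4/(ζω_n) = 4/(0.154·37.1) = 0.701 s.

t_s ≈ 0.701 s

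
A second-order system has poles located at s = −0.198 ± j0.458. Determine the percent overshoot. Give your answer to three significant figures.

%OS ≈ 25.7%

The poles are at −σ ± jω_d with σ = 0.198 and ω_d = 0.458, so ω_n = √(σ²+ω_d²) = 0.499 rad/s and ζ = σ/ω_n = 0.397.
Overshoot: exp(−π·0.397/√(1−0.397²)) = 0.257, i.e. 25.7%.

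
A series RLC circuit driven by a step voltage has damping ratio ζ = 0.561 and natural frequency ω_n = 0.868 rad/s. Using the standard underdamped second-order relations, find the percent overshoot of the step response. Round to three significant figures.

%OS ≈ 11.9%

For an underdamped second-order system, %OS = 100·exp(−πζ/√(1−ζ²)).
πζ/√(1−ζ²) = π·0.561/√(1−0.315) = 2.129, so %OS = 100·e^(−2.129) = 11.9%.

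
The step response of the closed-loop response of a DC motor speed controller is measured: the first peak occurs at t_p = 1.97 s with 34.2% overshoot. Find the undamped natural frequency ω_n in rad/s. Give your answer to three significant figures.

ω_n ≈ 1.69 rad/s

The overshoot fixes ζ = −ln(OS)/√(π²+ln²(OS)) = 0.323.
t_p = π/ω_d ⇒ ω_d = 1.59 rad/s; then ω_n = ω_d/√(1−ζ²) = 1.69 rad/s.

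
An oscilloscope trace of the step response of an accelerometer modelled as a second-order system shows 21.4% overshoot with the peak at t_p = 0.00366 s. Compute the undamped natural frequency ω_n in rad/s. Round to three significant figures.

ω_n ≈ 956 rad/s

The overshoot fixes ζ = −ln(OS)/√(π²+ln²(OS)) = 0.441.
From t_p = π/ω_d, ω_d = π/0.00366 = 858 rad/s, so ω_n = ω_d/√(1−ζ²) = 956 rad/s.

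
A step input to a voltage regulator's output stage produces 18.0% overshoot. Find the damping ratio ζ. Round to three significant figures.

ζ ≈ 0.479

From %OS = 100·exp(−πζ/√(1−ζ²)), invert to get ζ = −ln(OS)/√(π² + ln²(OS)) with OS = 0.180.
−ln 0.180 = 1.715, so ζ = 1.715/√(π² + 2.941) = 0.479.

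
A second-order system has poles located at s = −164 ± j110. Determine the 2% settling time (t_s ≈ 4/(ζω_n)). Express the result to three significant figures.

For poles at −σ ± jω_d, ζω_n = σ = 164, so t_s ≈ 4/σ = 0.0244 s.

t_s ≈ 0.0244 s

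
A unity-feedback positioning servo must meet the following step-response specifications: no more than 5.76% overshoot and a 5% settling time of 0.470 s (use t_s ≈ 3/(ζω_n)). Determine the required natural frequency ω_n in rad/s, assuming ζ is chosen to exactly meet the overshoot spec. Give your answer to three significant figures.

ω_n ≈ 9.49 rad/s

Inverting the overshoot relation: ζ = |ln 0.0576|/√(π² + ln²0.0576) = 0.672.
Then ω_n = 3/(ζ t_s) = 3/(0.672 × 0.470) = 9.49 rad/s.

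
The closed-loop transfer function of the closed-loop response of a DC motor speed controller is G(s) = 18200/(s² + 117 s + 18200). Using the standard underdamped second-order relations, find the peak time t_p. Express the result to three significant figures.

Matching coefficients with s² + 2ζω_n s + ω_n² gives ω_n² = 18200 ⇒ ω_n = 135 rad/s, and ζ = 117/(2ω_n) = 0.434.
The damped frequency ω_d = ω_n√(1−ζ²) = 122 rad/s. Then t_p = π/ω_d = 0.0258 s.

t_p ≈ 0.0258 s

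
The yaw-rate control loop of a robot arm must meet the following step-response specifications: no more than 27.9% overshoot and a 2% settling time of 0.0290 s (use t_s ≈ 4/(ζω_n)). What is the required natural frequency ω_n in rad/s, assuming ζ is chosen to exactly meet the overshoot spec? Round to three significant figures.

ω_n ≈ 366 rad/s

From %OS = 100·exp(−πζ/√(1−ζ²)), invert to get ζ = −ln(OS)/√(π² + ln²(OS)) with OS = 0.279.
−ln 0.279 = 1.277, so ζ = 1.277/√(π² + 1.630) = 0.376.
Then ω_n = 4/(ζ t_s) = 4/(0.376 × 0.0290) = 366 rad/s.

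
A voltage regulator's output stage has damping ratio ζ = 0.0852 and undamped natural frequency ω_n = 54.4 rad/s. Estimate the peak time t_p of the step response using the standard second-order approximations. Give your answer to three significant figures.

The damped frequency is ω_d = ω_n√(1−ζ²) = 54.4·√(1−0.00726) = 54.2 rad/s.
Peak time t_p = π/ω_d = π/54.2 = 0.0580 s.

t_p ≈ 0.0580 s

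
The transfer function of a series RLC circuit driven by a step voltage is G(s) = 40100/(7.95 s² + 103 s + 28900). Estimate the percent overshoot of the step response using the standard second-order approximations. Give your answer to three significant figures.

Dividing through by 7.95: denominator becomes s² + 12.96 s + 3635.
So ω_n = √3635 = 60.3 rad/s and ζ = 12.96/(2·60.3) = 0.107.
%OS = 100·exp(−πζ/√(1−ζ²)) = 71.2%.

%OS ≈ 71.2%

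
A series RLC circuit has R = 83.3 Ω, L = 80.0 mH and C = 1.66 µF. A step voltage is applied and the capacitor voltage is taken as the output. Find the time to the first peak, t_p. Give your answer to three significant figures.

For a series RLC circuit (capacitor voltage as output), ω_n = 1/√(LC) = 1/√(80.0 mH · 1.66 µF) = 2740 rad/s.
ζ = (R/2)·√(C/L) = (83.3/2)·√(1.66 µF/80.0 mH) = 0.190.
ω_d = ω_n√(1−ζ²) = 2690 rad/s. t_p = π/ω_d = 0.00117 s.

t_p ≈ 0.00117 s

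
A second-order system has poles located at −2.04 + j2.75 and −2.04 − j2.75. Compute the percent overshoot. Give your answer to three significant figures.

%OS ≈ 9.72%

With σ = 2.04, ω_d = 2.75: ω_n = √(σ²+ω_d²) = 3.42 rad/s, ζ = σ/ω_n = 0.596.
%OS = 100·exp(−πζ/√(1−ζ²)) = 9.72%.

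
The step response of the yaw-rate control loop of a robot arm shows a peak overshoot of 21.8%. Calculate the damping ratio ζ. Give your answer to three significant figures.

ζ ≈ 0.436

From %OS = 100·exp(−πζ/√(1−ζ²)), invert to get ζ = −ln(OS)/√(π² + ln²(OS)) with OS = 0.218.
−ln 0.218 = 1.523, so ζ = 1.523/√(π² + 2.320) = 0.436.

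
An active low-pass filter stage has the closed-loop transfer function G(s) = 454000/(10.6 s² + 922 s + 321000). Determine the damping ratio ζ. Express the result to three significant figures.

Dividing through by 10.6: denominator becomes s² + 86.98 s + 30280.
So ω_n = √30280 = 174 rad/s and ζ = 86.98/(2·174) = 0.250.

ζ ≈ 0.250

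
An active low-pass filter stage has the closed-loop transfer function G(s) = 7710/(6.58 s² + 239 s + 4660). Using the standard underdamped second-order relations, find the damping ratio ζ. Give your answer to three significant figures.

Dividing through by 6.58: denominator becomes s² + 36.32 s + 708.2.
So ω_n = √708.2 = 26.6 rad/s and ζ = 36.32/(2·26.6) = 0.682.

ζ ≈ 0.682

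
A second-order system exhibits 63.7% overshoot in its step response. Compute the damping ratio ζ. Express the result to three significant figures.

ζ ≈ 0.142

ζ = −ln(OS)/√(π² + (ln OS)²). With OS = 0.637, ln OS = −0.4510 and ζ = 0.4510/3.174 = 0.142.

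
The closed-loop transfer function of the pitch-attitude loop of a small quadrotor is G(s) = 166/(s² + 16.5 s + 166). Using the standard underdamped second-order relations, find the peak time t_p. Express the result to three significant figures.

Comparing the denominator to s² + 2ζω_n s + ω_n²: ω_n = √166 = 12.9 rad/s, and 2ζω_n = 16.5 so ζ = 16.5/(2·12.9) = 0.640.
ω_d = ω_n√(1−ζ²) = 9.90 rad/s. Then t_p = π/ω_d = 0.317 s.

t_p ≈ 0.317 s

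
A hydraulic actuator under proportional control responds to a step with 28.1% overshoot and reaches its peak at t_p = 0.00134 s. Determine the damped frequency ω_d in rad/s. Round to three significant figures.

t_p = π/ω_d, so ω_d = π/0.00134 = 2340 rad/s.

ω_d ≈ 2340 rad/s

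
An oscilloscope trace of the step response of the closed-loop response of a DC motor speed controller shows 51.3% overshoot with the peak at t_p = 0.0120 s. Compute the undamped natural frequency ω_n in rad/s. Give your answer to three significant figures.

ω_n ≈ 268 rad/s

ζ from %OS: ζ = |ln 0.513|/√(π²+ln²0.513) = 0.208.
t_p = π/ω_d ⇒ ω_d = 262 rad/s; then ω_n = ω_d/√(1−ζ²) = 268 rad/s.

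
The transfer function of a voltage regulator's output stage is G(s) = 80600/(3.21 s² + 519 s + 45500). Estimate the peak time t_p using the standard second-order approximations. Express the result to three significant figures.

t_p ≈ 0.0359 s

Dividing through by 3.21: denominator becomes s² + 161.7 s + 14170.
So ω_n = √14170 = 119 rad/s and ζ = 161.7/(2·119) = 0.679.
ω_d = 119·√(1 − 0.679²) = 87.4 rad/s. t_p = π/ω_d = 0.0359 s.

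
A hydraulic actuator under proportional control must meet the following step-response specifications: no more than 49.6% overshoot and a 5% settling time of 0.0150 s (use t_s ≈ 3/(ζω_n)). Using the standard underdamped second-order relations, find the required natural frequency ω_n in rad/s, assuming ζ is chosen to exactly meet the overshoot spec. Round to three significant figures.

ω_n ≈ 918 rad/s

From %OS = 100·exp(−πζ/√(1−ζ²)), invert to get ζ = −ln(OS)/√(π² + ln²(OS)) with OS = 0.496.
−ln 0.496 = 0.7012, so ζ = 0.7012/√(π² + 0.4917) = 0.218.
From t_s ≈ 3/(ζω_n): ω_n = 3/(ζ·t_s) = 3/(0.218·0.0150) = 918 rad/s.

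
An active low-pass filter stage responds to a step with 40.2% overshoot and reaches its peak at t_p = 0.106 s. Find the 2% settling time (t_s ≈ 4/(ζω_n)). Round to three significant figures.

ζ from %OS: ζ = |ln 0.402|/√(π²+ln²0.402) = 0.279.
t_p = π/ω_d ⇒ ω_d = 29.6 rad/s; then ω_n = ω_d/√(1−ζ²) = 30.9 rad/s.
t_s ≈ 4/(ζω_n) = 4/(0.279·30.9) = 0.465 s.

t_s ≈ 0.465 s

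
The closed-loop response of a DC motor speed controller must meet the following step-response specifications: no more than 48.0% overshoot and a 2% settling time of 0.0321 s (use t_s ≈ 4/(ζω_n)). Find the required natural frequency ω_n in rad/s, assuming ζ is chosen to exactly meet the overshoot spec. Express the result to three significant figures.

ζ = −ln(OS)/√(π² + (ln OS)²). With OS = 0.480, ln OS = −0.7340 and ζ = 0.7340/3.226 = 0.228.
From t_s ≈ 4/(ζω_n): ω_n = 4/(ζ·t_s) = 4/(0.228·0.0321) = 548 rad/s.

ω_n ≈ 548 rad/s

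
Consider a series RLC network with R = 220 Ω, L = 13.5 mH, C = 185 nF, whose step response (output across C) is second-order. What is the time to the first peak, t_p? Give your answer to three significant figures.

For a series RLC circuit (capacitor voltage as output), ω_n = 1/√(LC) = 1/√(13.5 mH · 185 nF) = 20000 rad/s.
ζ = (R/2)·√(C/L) = (220/2)·√(185 nF/13.5 mH) = 0.407.
ω_d = 20000·√(1 − 0.407²) = 18300 rad/s. t_p = π/ω_d = 0.000172 s.

t_p ≈ 0.000172 s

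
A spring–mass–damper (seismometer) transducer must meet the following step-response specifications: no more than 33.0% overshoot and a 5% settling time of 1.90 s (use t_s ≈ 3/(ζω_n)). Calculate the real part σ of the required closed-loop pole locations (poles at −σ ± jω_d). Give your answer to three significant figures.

σ ≈ 1.58

The settling-time spec alone fixes σ = ζω_n = 3/t_s = 3/1.90 = 1.58.
(Overshoot then fixes ζ = 0.333 and hence ω_d = σ·√(1−ζ²)/ζ = 4.47 rad/s.)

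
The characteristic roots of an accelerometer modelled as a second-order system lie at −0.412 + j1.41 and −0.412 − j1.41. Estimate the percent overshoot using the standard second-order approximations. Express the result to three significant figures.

The poles are at −σ ± jω_d with σ = 0.412 and ω_d = 1.41, so ω_n = √(σ²+ω_d²) = 1.47 rad/s and ζ = σ/ω_n = 0.280.
Overshoot: exp(−π·0.280/√(1−0.280²)) = 0.399, i.e. 39.9%.

%OS ≈ 39.9%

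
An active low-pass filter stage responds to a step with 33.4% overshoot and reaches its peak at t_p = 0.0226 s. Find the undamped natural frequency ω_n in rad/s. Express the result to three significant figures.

The overshoot fixes ζ = −ln(OS)/√(π²+ln²(OS)) = 0.330.
t_p = π/ω_d ⇒ ω_d = 139 rad/s; then ω_n = ω_d/√(1−ζ²) = 147 rad/s.

ω_n ≈ 147 rad/s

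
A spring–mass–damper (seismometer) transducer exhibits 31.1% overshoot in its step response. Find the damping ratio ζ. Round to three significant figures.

ζ ≈ 0.348

Inverting the overshoot relation: ζ = |ln 0.311|/√(π² + ln²0.311) = 0.348.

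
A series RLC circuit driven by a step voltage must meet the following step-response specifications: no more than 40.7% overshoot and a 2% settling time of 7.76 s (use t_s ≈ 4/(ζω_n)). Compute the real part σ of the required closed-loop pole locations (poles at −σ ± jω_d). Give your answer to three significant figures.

σ ≈ 0.515

The settling-time spec alone fixes σ = ζω_n = 4/t_s = 4/7.76 = 0.515.
(Overshoot then fixes ζ = 0.275 and hence ω_d = σ·√(1−ζ²)/ζ = 1.80 rad/s.)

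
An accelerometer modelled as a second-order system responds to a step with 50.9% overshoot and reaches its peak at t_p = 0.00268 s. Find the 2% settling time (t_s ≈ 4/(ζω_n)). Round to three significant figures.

t_s ≈ 0.0159 s

The overshoot fixes ζ = −ln(OS)/√(π²+ln²(OS)) = 0.210.
From t_p = π/ω_d, ω_d = π/0.00268 = 1170 rad/s, so ω_n = ω_d/√(1−ζ²) = 1200 rad/s.
t_s ≈ 4/(ζω_n) = 4/(0.210·1200) = 0.0159 s.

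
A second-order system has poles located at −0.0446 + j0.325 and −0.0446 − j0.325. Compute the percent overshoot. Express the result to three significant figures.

%OS ≈ 65.0%

With σ = 0.0446, ω_d = 0.325: ω_n = √(σ²+ω_d²) = 0.328 rad/s, ζ = σ/ω_n = 0.136.
Overshoot: exp(−π·0.136/√(1−0.136²)) = 0.650, i.e. 65.0%.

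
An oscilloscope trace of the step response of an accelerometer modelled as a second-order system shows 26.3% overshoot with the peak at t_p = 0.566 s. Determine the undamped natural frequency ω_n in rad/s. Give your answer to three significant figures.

ω_n ≈ 6.03 rad/s

The overshoot fixes ζ = −ln(OS)/√(π²+ln²(OS)) = 0.391.
t_p = π/ω_d ⇒ ω_d = 5.55 rad/s; then ω_n = ω_d/√(1−ζ²) = 6.03 rad/s.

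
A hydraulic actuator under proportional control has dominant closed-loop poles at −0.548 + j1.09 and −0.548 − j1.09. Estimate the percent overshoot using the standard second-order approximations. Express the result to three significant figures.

%OS ≈ 20.6%

With σ = 0.548, ω_d = 1.09: ω_n = √(σ²+ω_d²) = 1.22 rad/s, ζ = σ/ω_n = 0.449.
Overshoot: exp(−π·0.449/√(1−0.449²)) = 0.206, i.e. 20.6%.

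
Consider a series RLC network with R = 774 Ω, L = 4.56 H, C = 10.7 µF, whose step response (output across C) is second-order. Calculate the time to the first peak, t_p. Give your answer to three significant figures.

For a series RLC circuit (capacitor voltage as output), ω_n = 1/√(LC) = 1/√(4.56 H · 10.7 µF) = 143 rad/s.
ζ = (R/2)·√(C/L) = (774/2)·√(10.7 µF/4.56 H) = 0.593.
The damped frequency ω_d = ω_n√(1−ζ²) = 115 rad/s. t_p = π/ω_d = 0.0272 s.

t_p ≈ 0.0272 s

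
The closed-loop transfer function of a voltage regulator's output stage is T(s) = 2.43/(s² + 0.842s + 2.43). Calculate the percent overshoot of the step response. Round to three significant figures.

Comparing the denominator to s² + 2ζω_n s + ω_n²: ω_n = √2.43 = 1.56 rad/s, and 2ζω_n = 0.842 so ζ = 0.842/(2·1.56) = 0.270.
%OS = 100·exp(−πζ/√(1−ζ²)) = 41.4%.

%OS ≈ 41.4%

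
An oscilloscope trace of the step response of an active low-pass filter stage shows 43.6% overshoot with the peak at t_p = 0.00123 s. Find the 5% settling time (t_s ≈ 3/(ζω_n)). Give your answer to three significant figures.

ζ from %OS: ζ = |ln 0.436|/√(π²+ln²0.436) = 0.255.
From t_p = π/ω_d, ω_d = π/0.00123 = 2550 rad/s, so ω_n = ω_d/√(1−ζ²) = 2640 rad/s.
t_s ≈ 3/(ζω_n) = 3/(0.255·2640) = 0.00445 s.

t_s ≈ 0.00445 s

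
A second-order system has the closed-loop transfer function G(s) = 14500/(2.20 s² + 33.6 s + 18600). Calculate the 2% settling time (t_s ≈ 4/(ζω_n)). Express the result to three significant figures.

t_s ≈ 0.524 s

Dividing through by 2.20: denominator becomes s² + 15.27 s + 8455.
So ω_n = √8455 = 91.9 rad/s and ζ = 15.27/(2·91.9) = 0.0831.
t_s ≈ 4/(ζω_n) = 0.524 s.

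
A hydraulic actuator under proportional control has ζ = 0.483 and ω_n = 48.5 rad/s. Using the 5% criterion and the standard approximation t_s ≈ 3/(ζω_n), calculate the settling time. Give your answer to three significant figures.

t_s ≈ 0.128 s

t_s ≈ 3/(ζω_n) = 3/(0.483 × 48.5) = 0.128 s.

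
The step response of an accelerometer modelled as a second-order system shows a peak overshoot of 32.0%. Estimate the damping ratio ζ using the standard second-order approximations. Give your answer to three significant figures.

Inverting the overshoot relation: ζ = |ln 0.320|/√(π² + ln²0.320) = 0.341.

ζ ≈ 0.341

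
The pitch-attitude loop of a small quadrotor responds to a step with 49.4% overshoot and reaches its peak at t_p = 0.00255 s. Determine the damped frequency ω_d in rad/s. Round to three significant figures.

ω_d ≈ 1230 rad/s

t_p = π/ω_d, so ω_d = π/0.00255 = 1230 rad/s.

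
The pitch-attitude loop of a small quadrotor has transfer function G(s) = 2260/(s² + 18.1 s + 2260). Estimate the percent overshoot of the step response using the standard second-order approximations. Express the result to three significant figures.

%OS ≈ 54.4%

Comparing the denominator to s² + 2ζω_n s + ω_n²: ω_n = √2260 = 47.5 rad/s, and 2ζω_n = 18.1 so ζ = 18.1/(2·47.5) = 0.190.
%OS = 100·exp(−πζ/√(1−ζ²)) = 54.4%.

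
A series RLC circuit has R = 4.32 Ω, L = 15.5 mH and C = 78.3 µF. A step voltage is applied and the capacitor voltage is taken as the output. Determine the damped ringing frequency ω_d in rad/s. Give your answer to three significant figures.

ω_d ≈ 897 rad/s

For a series RLC circuit (capacitor voltage as output), ω_n = 1/√(LC) = 1/√(15.5 mH · 78.3 µF) = 908 rad/s.
ζ = (R/2)·√(C/L) = (4.32/2)·√(78.3 µF/15.5 mH) = 0.154.
ω_d = ω_n√(1−ζ²) = 897 rad/s.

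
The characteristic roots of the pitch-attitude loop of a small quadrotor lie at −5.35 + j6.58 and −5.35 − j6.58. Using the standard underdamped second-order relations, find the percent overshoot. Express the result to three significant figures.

|pole| = ω_n = √(5.35² + 6.58²) = 8.48 rad/s; ζ = cos θ = σ/ω_n = 0.631.
%OS = 100·exp(−πζ/√(1−ζ²)) = 7.77%.

%OS ≈ 7.77%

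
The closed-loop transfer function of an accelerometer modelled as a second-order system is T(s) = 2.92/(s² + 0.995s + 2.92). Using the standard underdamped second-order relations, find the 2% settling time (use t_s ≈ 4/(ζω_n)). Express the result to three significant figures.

Matching coefficients with s² + 2ζω_n s + ω_n² gives ω_n² = 2.92 ⇒ ω_n = 1.71 rad/s, and ζ = 0.995/(2ω_n) = 0.291.
t_s ≈ 4/(ζω_n) = 4/(0.291·1.71) = 8.04 s.

t_s ≈ 8.04 s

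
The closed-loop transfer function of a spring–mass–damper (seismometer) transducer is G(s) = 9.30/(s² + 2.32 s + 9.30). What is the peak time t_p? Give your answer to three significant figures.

t_p ≈ 1.11 s

Comparing the denominator to s² + 2ζω_n s + ω_n²: ω_n = √9.30 = 3.05 rad/s, and 2ζω_n = 2.32 so ζ = 2.32/(2·3.05) = 0.380.
ω_d = ω_n√(1−ζ²) = 2.82 rad/s. Then t_p = π/ω_d = 1.11 s.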